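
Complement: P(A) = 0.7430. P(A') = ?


P(not A) = 1 - 0.7430 = 0.2570

P(not A) = 0.2570


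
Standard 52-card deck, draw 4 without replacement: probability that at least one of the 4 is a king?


P(at least one) = 1 - P(none)
P(none) = (48/52) × (47/51) × (46/50) × (45/49) = 0.718737
P(at least one) = 1 - 0.718737 = 0.2813

P = 0.2813


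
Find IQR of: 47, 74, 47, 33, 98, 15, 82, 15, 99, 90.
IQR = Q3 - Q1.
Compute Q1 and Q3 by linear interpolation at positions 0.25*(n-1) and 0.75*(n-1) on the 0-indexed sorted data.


Sorted: 15, 15, 33, 47, 47, 74, 82, 90, 98, 99
Q1 (25th %ile) = 36.5000
Q3 (75th %ile) = 88.0000
IQR = 88.0000 - 36.5000 = 51.5000

IQR = 51.5000


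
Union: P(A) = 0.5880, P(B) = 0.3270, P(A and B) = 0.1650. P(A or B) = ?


P(A∪B) = 0.5880 + 0.3270 - 0.1650
= 0.9150 - 0.1650
= 0.7500

P(A∪B) = 0.7500


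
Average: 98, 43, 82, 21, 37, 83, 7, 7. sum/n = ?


Sum = 98 + 43 + 82 + 21 + 37 + 83 + 7 + 7 = 378
n = 8
Mean = 378/8 = 47.2500

Mean = 47.2500


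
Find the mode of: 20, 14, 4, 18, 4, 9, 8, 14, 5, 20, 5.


Frequencies: 4:2, 5:2, 8:1, 9:1, 14:2, 18:1, 20:2
Max frequency = 2
Mode = 4, 5, 14, 20

Mode = 4, 5, 14, 20


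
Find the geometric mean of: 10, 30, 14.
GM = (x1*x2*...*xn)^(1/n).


Product = 10 × 30 × 14 = 4200
GM = 4200^(1/3) = 16.1343

GM = 16.1343


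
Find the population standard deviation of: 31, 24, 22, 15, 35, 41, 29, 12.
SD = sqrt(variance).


Mean = 26.1250
Variance = 84.6094
SD = sqrt(84.6094) = 9.1983

SD = 9.1983


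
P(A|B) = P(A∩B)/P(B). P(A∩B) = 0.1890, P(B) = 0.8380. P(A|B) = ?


P(A|B) = 0.1890/0.8380 = 0.2255

P(A|B) = 0.2255


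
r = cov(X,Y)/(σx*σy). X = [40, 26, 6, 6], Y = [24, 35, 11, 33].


Mean X = 19.5000, Mean Y = 25.7500
SD X = 14.378804, SD Y = 9.470348
Cov = 31.375000
r = 31.375000/(14.378804*9.470348) = 0.2304

r = 0.2304


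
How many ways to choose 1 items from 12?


C(12,1) = 12!/(1! × 11!)
= 479001600/(1 × 39916800)
= 12

C(12,1) = 12


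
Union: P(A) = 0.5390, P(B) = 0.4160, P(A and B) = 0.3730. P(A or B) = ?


P(A∪B) = 0.5390 + 0.4160 - 0.3730
= 0.9550 - 0.3730
= 0.5820

P(A∪B) = 0.5820


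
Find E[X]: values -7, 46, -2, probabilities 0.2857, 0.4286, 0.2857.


E[X] = -7*0.2857 + 46*0.4286 - 2*0.2857
= -1.9999 + 19.7156 - 0.5714
= 17.1443

E[X] = 17.1443


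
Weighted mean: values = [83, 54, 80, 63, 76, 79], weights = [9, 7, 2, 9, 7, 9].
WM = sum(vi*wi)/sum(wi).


Numerator = 83*9 + 54*7 + 80*2 + 63*9 + 76*7 + 79*9 = 3095
Denominator = 9 + 7 + 2 + 9 + 7 + 9 = 43
WM = 3095/43 = 71.9767

WM = 71.9767


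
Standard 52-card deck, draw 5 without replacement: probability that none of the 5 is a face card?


P(no face cards) = (40/52) × (39/51) × (38/50) × (37/49) × (36/48)
= 0.2532

P = 0.2532


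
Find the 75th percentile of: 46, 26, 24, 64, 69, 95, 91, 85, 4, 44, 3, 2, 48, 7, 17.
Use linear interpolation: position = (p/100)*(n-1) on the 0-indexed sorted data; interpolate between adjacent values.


Sorted: 2, 3, 4, 7, 17, 24, 26, 44, 46, 48, 64, 69, 85, 91, 95
n = 15
Index = 75/100 * 14 = 10.5000
Lower = data[10] = 64, Upper = data[11] = 69
P75 = 64 + 0.5000*(5) = 66.5000

P75 = 66.5000


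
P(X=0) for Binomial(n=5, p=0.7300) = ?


C(5,0) = 1
p^0 = 1.000000
(1-p)^5 = 0.001435
P = 1 * 1.000000 * 0.001435 = 0.0014

P(X=0) = 0.0014


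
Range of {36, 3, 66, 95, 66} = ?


Max = 95, Min = 3
Range = 95 - 3 = 92

Range = 92


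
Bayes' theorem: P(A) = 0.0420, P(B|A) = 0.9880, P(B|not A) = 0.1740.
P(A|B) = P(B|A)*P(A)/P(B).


P(B) = P(B|A)*P(A) + P(B|A')*P(A')
= 0.9880*0.0420 + 0.1740*0.9580
= 0.041496 + 0.166692 = 0.208188
P(A|B) = 0.041496/0.208188 = 0.1993

P(A|B) = 0.1993


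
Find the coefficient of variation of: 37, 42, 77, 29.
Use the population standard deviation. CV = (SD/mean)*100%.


Mean = 46.2500
SD = 18.3490
CV = (18.3490/46.2500)*100 = 39.6736%

CV = 39.6736%


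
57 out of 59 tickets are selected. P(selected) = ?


P = 57/59 = 0.9661

P = 0.9661


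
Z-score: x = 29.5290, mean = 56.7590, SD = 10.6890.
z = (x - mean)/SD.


z = (29.5290 - 56.7590)/10.6890
= -27.2300/10.6890
= -2.5475

z = -2.5475


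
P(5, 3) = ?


P(5,3) = 5!/2!
= 120/2
= 60

P(5,3) = 60


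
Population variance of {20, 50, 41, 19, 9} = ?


Mean = 27.8000
Squared deviations: 60.8400, 492.8400, 174.2400, 77.4400, 353.4400
Sum = 1158.8000
Variance = 1158.8000/5 = 231.7600

Variance = 231.7600


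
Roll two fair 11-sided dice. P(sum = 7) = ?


Total outcomes = 11×11 = 121
Favorable (sum = 7): 6
P = 6/121 = 0.0496

P = 0.0496


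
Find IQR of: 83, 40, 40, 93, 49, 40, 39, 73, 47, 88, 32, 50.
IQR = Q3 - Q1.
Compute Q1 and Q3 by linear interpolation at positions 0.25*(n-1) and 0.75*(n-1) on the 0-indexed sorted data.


Sorted: 32, 39, 40, 40, 40, 47, 49, 50, 73, 83, 88, 93
Q1 (25th %ile) = 40.0000
Q3 (75th %ile) = 75.5000
IQR = 75.5000 - 40.0000 = 35.5000

IQR = 35.5000


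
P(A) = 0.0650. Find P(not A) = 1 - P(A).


P(not A) = 1 - 0.0650 = 0.9350

P(not A) = 0.9350


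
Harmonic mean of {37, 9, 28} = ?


Sum of reciprocals = 1/37 + 1/9 + 1/28 = 0.173852
HM = 3/0.173852 = 17.2560

HM = 17.2560


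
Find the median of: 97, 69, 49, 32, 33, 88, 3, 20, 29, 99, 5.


Sorted: 3, 5, 20, 29, 32, 33, 49, 69, 88, 97, 99
n = 11 (odd)
Middle value = 33

Median = 33


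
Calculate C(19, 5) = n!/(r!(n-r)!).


C(19,5) = 19!/(5! × 14!)
= 121645100408832000/(120 × 87178291200)
= 11628

C(19,5) = 11628


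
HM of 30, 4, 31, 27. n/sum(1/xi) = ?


Sum of reciprocals = 1/30 + 1/4 + 1/31 + 1/27 = 0.352628
HM = 4/0.352628 = 11.3434

HM = 11.3434


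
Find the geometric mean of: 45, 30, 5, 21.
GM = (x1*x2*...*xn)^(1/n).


Product = 45 × 30 × 5 × 21 = 141750
GM = 141750^(1/4) = 19.4035

GM = 19.4035


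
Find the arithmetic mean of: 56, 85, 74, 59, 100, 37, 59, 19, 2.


Sum = 56 + 85 + 74 + 59 + 100 + 37 + 59 + 19 + 2 = 491
n = 9
Mean = 491/9 = 54.5556

Mean = 54.5556


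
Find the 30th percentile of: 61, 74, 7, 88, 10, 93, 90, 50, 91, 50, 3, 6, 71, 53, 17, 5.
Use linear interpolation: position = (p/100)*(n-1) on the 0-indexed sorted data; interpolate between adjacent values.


Sorted: 3, 5, 6, 7, 10, 17, 50, 50, 53, 61, 71, 74, 88, 90, 91, 93
n = 16
Index = 30/100 * 15 = 4.5000
Lower = data[4] = 10, Upper = data[5] = 17
P30 = 10 + 0.5000*(7) = 13.5000

P30 = 13.5000


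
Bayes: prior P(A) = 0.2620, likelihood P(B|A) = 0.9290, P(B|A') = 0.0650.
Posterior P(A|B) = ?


P(B) = P(B|A)*P(A) + P(B|A')*P(A')
= 0.9290*0.2620 + 0.0650*0.7380
= 0.243398 + 0.047970 = 0.291368
P(A|B) = 0.243398/0.291368 = 0.8354

P(A|B) = 0.8354


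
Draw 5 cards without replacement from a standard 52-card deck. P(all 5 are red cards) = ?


P(all red cards) = (26/52) × (25/51) × (24/50) × (23/49) × (22/48)
= 0.0253

P = 0.0253


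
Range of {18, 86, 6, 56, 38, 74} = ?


Max = 86, Min = 6
Range = 86 - 6 = 80

Range = 80


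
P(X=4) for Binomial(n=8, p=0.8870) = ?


C(8,4) = 70
p^4 = 0.619005
(1-p)^4 = 0.000163
P = 70 * 0.619005 * 0.000163 = 0.0071

P(X=4) = 0.0071


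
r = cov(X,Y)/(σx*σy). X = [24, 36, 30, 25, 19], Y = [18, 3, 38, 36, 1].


Mean X = 26.8000, Mean Y = 19.2000
SD X = 5.775812, SD Y = 15.689487
Cov = 5.240000
r = 5.240000/(5.775812*15.689487) = 0.0578

r = 0.0578


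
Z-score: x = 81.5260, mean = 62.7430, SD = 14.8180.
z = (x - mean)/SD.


z = (81.5260 - 62.7430)/14.8180
= 18.7830/14.8180
= 1.2676

z = 1.2676


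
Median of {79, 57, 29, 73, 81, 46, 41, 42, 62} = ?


Sorted: 29, 41, 42, 46, 57, 62, 73, 79, 81
n = 9 (odd)
Middle value = 57

Median = 57


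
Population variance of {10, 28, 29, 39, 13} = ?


Mean = 23.8000
Squared deviations: 190.4400, 17.6400, 27.0400, 231.0400, 116.6400
Sum = 582.8000
Variance = 582.8000/5 = 116.5600

Variance = 116.5600


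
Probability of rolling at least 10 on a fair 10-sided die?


Favorable outcomes (roll ≥ 10): 1
Total outcomes = 10
P = 1/10 = 0.1000

P = 0.1000


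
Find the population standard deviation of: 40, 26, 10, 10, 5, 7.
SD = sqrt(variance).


Mean = 16.3333
Variance = 158.2222
SD = sqrt(158.2222) = 12.5786

SD = 12.5786


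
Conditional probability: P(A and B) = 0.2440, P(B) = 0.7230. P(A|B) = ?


P(A|B) = 0.2440/0.7230 = 0.3375

P(A|B) = 0.3375


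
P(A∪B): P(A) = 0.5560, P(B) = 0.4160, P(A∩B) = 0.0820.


P(A∪B) = 0.5560 + 0.4160 - 0.0820
= 0.9720 - 0.0820
= 0.8900

P(A∪B) = 0.8900


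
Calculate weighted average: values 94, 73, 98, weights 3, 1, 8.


Numerator = 94*3 + 73*1 + 98*8 = 1139
Denominator = 3 + 1 + 8 = 12
WM = 1139/12 = 94.9167

WM = 94.9167


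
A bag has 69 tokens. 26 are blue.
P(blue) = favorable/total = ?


P = 26/69 = 0.3768

P = 0.3768


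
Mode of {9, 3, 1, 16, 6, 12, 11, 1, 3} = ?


Frequencies: 1:2, 3:2, 6:1, 9:1, 11:1, 12:1, 16:1
Max frequency = 2
Mode = 1, 3

Mode = 1, 3


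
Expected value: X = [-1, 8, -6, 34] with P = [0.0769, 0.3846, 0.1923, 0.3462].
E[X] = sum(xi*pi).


E[X] = -1*0.0769 + 8*0.3846 - 6*0.1923 + 34*0.3462
= -0.0769 + 3.0768 - 1.1538 + 11.7708
= 13.6169

E[X] = 13.6169


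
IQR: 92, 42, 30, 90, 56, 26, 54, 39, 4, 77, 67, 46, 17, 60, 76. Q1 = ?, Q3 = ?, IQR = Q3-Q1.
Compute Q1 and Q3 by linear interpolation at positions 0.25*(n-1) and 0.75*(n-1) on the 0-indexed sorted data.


Sorted: 4, 17, 26, 30, 39, 42, 46, 54, 56, 60, 67, 76, 77, 90, 92
Q1 (25th %ile) = 34.5000
Q3 (75th %ile) = 71.5000
IQR = 71.5000 - 34.5000 = 37.0000

IQR = 37.0000


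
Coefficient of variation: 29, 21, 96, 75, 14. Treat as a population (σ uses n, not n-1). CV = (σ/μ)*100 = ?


Mean = 47.0000
SD = 32.4777
CV = (32.4777/47.0000)*100 = 69.1015%

CV = 69.1015%


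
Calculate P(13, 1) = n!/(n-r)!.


P(13,1) = 13!/12!
= 6227020800/479001600
= 13

P(13,1) = 13


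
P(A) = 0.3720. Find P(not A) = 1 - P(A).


P(not A) = 1 - 0.3720 = 0.6280

P(not A) = 0.6280


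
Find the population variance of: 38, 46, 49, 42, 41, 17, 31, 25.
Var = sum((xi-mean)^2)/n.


Mean = 36.1250
Squared deviations: 3.5156, 97.5156, 165.7656, 34.5156, 23.7656, 365.7656, 26.2656, 123.7656
Sum = 840.8750
Variance = 840.8750/8 = 105.1094

Variance = 105.1094


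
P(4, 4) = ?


P(4,4) = 4!/0!
= 24/1
= 24

P(4,4) = 24


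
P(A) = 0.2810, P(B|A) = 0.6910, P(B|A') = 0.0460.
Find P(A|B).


P(B) = P(B|A)*P(A) + P(B|A')*P(A')
= 0.6910*0.2810 + 0.0460*0.7190
= 0.194171 + 0.033074 = 0.227245
P(A|B) = 0.194171/0.227245 = 0.8545

P(A|B) = 0.8545


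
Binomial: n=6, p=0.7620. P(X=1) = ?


C(6,1) = 6
p^1 = 0.762000
(1-p)^5 = 0.000764
P = 6 * 0.762000 * 0.000764 = 0.0035

P(X=1) = 0.0035


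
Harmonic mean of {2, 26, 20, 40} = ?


Sum of reciprocals = 1/2 + 1/26 + 1/20 + 1/40 = 0.613462
HM = 4/0.613462 = 6.5204

HM = 6.5204


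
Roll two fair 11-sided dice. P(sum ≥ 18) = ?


Total outcomes = 11×11 = 121
Favorable (sum ≥ 18): 15
P = 15/121 = 0.1240

P = 0.1240


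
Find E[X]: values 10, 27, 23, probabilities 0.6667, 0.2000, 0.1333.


E[X] = 10*0.6667 + 27*0.2000 + 23*0.1333
= 6.6670 + 5.4000 + 3.0659
= 15.1329

E[X] = 15.1329


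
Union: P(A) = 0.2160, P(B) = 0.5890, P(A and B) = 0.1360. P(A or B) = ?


P(A∪B) = 0.2160 + 0.5890 - 0.1360
= 0.8050 - 0.1360
= 0.6690

P(A∪B) = 0.6690


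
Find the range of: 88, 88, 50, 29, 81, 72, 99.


Max = 99, Min = 29
Range = 99 - 29 = 70

Range = 70


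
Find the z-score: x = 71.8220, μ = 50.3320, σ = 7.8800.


z = (71.8220 - 50.3320)/7.8800
= 21.4900/7.8800
= 2.7272

z = 2.7272


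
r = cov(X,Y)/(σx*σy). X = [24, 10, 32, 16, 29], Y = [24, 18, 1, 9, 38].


Mean X = 22.2000, Mean Y = 18.0000
SD X = 8.158431, SD Y = 12.696456
Cov = 7.200000
r = 7.200000/(8.158431*12.696456) = 0.0695

r = 0.0695


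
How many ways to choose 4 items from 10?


C(10,4) = 10!/(4! × 6!)
= 3628800/(24 × 720)
= 210

C(10,4) = 210


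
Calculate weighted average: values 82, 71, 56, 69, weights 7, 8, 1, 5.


Numerator = 82*7 + 71*8 + 56*1 + 69*5 = 1543
Denominator = 7 + 8 + 1 + 5 = 21
WM = 1543/21 = 73.4762

WM = 73.4762


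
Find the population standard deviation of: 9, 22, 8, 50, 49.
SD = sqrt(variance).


Mean = 27.6000
Variance = 344.2400
SD = sqrt(344.2400) = 18.5537

SD = 18.5537


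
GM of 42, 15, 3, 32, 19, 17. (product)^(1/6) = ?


Product = 42 × 15 × 3 × 32 × 19 × 17 = 19535040
GM = 19535040^(1/6) = 16.4110

GM = 16.4110


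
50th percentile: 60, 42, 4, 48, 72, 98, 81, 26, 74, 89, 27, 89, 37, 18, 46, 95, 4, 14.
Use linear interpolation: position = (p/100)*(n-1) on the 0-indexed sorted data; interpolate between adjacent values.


Sorted: 4, 4, 14, 18, 26, 27, 37, 42, 46, 48, 60, 72, 74, 81, 89, 89, 95, 98
n = 18
Index = 50/100 * 17 = 8.5000
Lower = data[8] = 46, Upper = data[9] = 48
P50 = 46 + 0.5000*(2) = 47.0000

P50 = 47.0000


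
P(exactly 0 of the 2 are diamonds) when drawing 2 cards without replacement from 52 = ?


Hypergeometric: P(X=0) = C(13,0)·C(39,2) / C(52,2)
= 1 × 741 / 1326
= 741/1326 = 0.5588

P = 0.5588


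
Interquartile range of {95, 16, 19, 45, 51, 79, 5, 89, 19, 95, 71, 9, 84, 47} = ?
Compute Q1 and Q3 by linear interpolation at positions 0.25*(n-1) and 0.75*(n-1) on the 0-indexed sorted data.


Sorted: 5, 9, 16, 19, 19, 45, 47, 51, 71, 79, 84, 89, 95, 95
Q1 (25th %ile) = 19.0000
Q3 (75th %ile) = 82.7500
IQR = 82.7500 - 19.0000 = 63.7500

IQR = 63.7500


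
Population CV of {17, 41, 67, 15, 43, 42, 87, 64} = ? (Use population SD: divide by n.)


Mean = 47.0000
SD = 23.1571
CV = (23.1571/47.0000)*100 = 49.2704%

CV = 49.2704%


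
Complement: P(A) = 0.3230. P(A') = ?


P(not A) = 1 - 0.3230 = 0.6770

P(not A) = 0.6770


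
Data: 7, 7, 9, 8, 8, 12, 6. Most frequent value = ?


Frequencies: 6:1, 7:2, 8:2, 9:1, 12:1
Max frequency = 2
Mode = 7, 8

Mode = 7, 8


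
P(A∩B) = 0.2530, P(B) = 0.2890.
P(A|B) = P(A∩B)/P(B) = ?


P(A|B) = 0.2530/0.2890 = 0.8754

P(A|B) = 0.8754


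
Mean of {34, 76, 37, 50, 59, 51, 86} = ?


Sum = 34 + 76 + 37 + 50 + 59 + 51 + 86 = 393
n = 7
Mean = 393/7 = 56.1429

Mean = 56.1429


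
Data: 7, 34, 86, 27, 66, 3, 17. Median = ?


Sorted: 3, 7, 17, 27, 34, 66, 86
n = 7 (odd)
Middle value = 27

Median = 27


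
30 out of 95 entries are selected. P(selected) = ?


P = 30/95 = 0.3158

P = 0.3158


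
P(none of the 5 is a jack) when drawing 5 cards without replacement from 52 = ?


P(no jacks) = (48/52) × (47/51) × (46/50) × (45/49) × (44/48)
= 0.6588

P = 0.6588


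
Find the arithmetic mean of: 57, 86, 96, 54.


Sum = 57 + 86 + 96 + 54 = 293
n = 4
Mean = 293/4 = 73.2500

Mean = 73.2500


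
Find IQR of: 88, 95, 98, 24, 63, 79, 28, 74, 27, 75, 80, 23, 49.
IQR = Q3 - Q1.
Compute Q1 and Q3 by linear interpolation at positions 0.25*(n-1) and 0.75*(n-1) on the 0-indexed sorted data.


Sorted: 23, 24, 27, 28, 49, 63, 74, 75, 79, 80, 88, 95, 98
Q1 (25th %ile) = 28.0000
Q3 (75th %ile) = 80.0000
IQR = 80.0000 - 28.0000 = 52.0000

IQR = 52.0000


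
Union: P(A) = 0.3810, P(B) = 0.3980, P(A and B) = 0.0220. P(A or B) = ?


P(A∪B) = 0.3810 + 0.3980 - 0.0220
= 0.7790 - 0.0220
= 0.7570

P(A∪B) = 0.7570


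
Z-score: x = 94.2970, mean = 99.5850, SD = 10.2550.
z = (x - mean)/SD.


z = (94.2970 - 99.5850)/10.2550
= -5.2880/10.2550
= -0.5157

z = -0.5157


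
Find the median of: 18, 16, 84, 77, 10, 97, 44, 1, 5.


Sorted: 1, 5, 10, 16, 18, 44, 77, 84, 97
n = 9 (odd)
Middle value = 18

Median = 18


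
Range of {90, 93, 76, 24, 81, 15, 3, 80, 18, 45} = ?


Max = 93, Min = 3
Range = 93 - 3 = 90

Range = 90


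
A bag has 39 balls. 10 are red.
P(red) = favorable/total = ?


P = 10/39 = 0.2564

P = 0.2564


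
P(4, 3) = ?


P(4,3) = 4!/1!
= 24/1
= 24

P(4,3) = 24


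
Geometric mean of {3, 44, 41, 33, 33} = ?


Product = 3 × 44 × 41 × 33 × 33 = 5893668
GM = 5893668^(1/5) = 22.5984

GM = 22.5984


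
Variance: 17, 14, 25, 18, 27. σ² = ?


Mean = 20.2000
Squared deviations: 10.2400, 38.4400, 23.0400, 4.8400, 46.2400
Sum = 122.8000
Variance = 122.8000/5 = 24.5600

Variance = 24.5600


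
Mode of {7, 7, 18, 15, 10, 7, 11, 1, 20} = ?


Frequencies: 1:1, 7:3, 10:1, 11:1, 15:1, 18:1, 20:1
Max frequency = 3
Mode = 7

Mode = 7


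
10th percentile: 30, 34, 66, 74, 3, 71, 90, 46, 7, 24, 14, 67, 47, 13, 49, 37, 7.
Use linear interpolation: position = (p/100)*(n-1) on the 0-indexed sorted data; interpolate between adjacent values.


Sorted: 3, 7, 7, 13, 14, 24, 30, 34, 37, 46, 47, 49, 66, 67, 71, 74, 90
n = 17
Index = 10/100 * 16 = 1.6000
Lower = data[1] = 7, Upper = data[2] = 7
P10 = 7 + 0.6000*(0) = 7.0000

P10 = 7.0000


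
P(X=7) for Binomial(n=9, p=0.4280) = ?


C(9,7) = 36
p^7 = 0.002631
(1-p)^2 = 0.327184
P = 36 * 0.002631 * 0.327184 = 0.0310

P(X=7) = 0.0310


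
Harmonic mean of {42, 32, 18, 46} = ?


Sum of reciprocals = 1/42 + 1/32 + 1/18 + 1/46 = 0.132354
HM = 4/0.132354 = 30.2219

HM = 30.2219


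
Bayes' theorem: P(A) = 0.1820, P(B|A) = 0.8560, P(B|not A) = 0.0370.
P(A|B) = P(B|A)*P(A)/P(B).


P(B) = P(B|A)*P(A) + P(B|A')*P(A')
= 0.8560*0.1820 + 0.0370*0.8180
= 0.155792 + 0.030266 = 0.186058
P(A|B) = 0.155792/0.186058 = 0.8373

P(A|B) = 0.8373


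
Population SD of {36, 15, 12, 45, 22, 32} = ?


Mean = 27.0000
Variance = 137.3333
SD = sqrt(137.3333) = 11.7189

SD = 11.7189


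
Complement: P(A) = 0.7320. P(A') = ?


P(not A) = 1 - 0.7320 = 0.2680

P(not A) = 0.2680


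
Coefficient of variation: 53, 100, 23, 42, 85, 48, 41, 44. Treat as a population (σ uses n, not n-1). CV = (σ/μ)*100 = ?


Mean = 54.5000
SD = 23.6802
CV = (23.6802/54.5000)*100 = 43.4498%

CV = 43.4498%


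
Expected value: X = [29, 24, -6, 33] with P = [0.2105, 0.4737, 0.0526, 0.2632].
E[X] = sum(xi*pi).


E[X] = 29*0.2105 + 24*0.4737 - 6*0.0526 + 33*0.2632
= 6.1045 + 11.3688 - 0.3156 + 8.6856
= 25.8433

E[X] = 25.8433


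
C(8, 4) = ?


C(8,4) = 8!/(4! × 4!)
= 40320/(24 × 24)
= 70

C(8,4) = 70


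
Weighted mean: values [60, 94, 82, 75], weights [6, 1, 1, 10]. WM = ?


Numerator = 60*6 + 94*1 + 82*1 + 75*10 = 1286
Denominator = 6 + 1 + 1 + 10 = 18
WM = 1286/18 = 71.4444

WM = 71.4444


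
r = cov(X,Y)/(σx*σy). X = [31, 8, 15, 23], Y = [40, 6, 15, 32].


Mean X = 19.2500, Mean Y = 23.2500
SD X = 8.613217, SD Y = 13.442005
Cov = 114.687500
r = 114.687500/(8.613217*13.442005) = 0.9906

r = 0.9906


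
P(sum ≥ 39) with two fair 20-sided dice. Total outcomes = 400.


Total outcomes = 20×20 = 400
Favorable (sum ≥ 39): 3
P = 3/400 = 0.0075

P = 0.0075


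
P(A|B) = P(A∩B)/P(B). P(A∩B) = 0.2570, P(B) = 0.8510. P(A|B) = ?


P(A|B) = 0.2570/0.8510 = 0.3020

P(A|B) = 0.3020


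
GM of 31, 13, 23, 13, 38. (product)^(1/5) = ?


Product = 31 × 13 × 23 × 13 × 38 = 4578886
GM = 4578886^(1/5) = 21.4858

GM = 21.4858


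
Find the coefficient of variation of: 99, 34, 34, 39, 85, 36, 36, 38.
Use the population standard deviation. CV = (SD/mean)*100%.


Mean = 50.1250
SD = 24.4818
CV = (24.4818/50.1250)*100 = 48.8415%

CV = 48.8415%


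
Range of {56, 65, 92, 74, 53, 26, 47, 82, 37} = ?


Max = 92, Min = 26
Range = 92 - 26 = 66

Range = 66


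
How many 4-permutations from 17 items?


P(17,4) = 17!/13!
= 355687428096000/6227020800
= 57120

P(17,4) = 57120


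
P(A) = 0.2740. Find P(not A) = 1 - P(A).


P(not A) = 1 - 0.2740 = 0.7260

P(not A) = 0.7260


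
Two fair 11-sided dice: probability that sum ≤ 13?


Total outcomes = 11×11 = 121
Favorable (sum ≤ 13): 76
P = 76/121 = 0.6281

P = 0.6281


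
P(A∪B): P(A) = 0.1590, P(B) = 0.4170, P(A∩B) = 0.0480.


P(A∪B) = 0.1590 + 0.4170 - 0.0480
= 0.5760 - 0.0480
= 0.5280

P(A∪B) = 0.5280


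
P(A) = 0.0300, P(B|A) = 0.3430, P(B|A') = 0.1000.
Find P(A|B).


P(B) = P(B|A)*P(A) + P(B|A')*P(A')
= 0.3430*0.0300 + 0.1000*0.9700
= 0.010290 + 0.097000 = 0.107290
P(A|B) = 0.010290/0.107290 = 0.0959

P(A|B) = 0.0959


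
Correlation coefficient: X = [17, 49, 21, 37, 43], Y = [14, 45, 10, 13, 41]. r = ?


Mean X = 33.4000, Mean Y = 24.6000
SD X = 12.419340, SD Y = 15.134068
Cov = 157.760000
r = 157.760000/(12.419340*15.134068) = 0.8393

r = 0.8393


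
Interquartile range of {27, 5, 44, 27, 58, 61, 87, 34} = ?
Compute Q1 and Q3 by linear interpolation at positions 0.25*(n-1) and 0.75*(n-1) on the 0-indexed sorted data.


Sorted: 5, 27, 27, 34, 44, 58, 61, 87
Q1 (25th %ile) = 27.0000
Q3 (75th %ile) = 58.7500
IQR = 58.7500 - 27.0000 = 31.7500

IQR = 31.7500


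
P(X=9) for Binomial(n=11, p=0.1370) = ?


C(11,9) = 55
p^9 = 1.700142e-08
(1-p)^2 = 0.744769
P = 55 * 1.700142e-08 * 0.744769 = 6.9642e-07

P(X=9) = 6.9642e-07


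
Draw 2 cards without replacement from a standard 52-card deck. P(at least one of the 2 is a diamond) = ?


P(at least one) = 1 - P(none)
P(none) = (39/52) × (38/51) = 0.558824
P(at least one) = 1 - 0.558824 = 0.4412

P = 0.4412


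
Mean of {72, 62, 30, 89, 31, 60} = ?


Sum = 72 + 62 + 30 + 89 + 31 + 60 = 344
n = 6
Mean = 344/6 = 57.3333

Mean = 57.3333


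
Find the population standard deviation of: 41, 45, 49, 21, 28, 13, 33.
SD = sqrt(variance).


Mean = 32.8571
Variance = 147.5510
SD = sqrt(147.5510) = 12.1471

SD = 12.1471


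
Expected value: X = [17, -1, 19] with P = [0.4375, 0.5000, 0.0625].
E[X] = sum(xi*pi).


E[X] = 17*0.4375 - 1*0.5000 + 19*0.0625
= 7.4375 - 0.5000 + 1.1875
= 8.1250

E[X] = 8.1250


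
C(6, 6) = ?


C(6,6) = 6!/(6! × 0!)
= 720/(720 × 1)
= 1

C(6,6) = 1


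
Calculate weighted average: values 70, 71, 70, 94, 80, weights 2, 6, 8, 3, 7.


Numerator = 70*2 + 71*6 + 70*8 + 94*3 + 80*7 = 1968
Denominator = 2 + 6 + 8 + 3 + 7 = 26
WM = 1968/26 = 75.6923

WM = 75.6923


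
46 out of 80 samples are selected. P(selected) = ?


P = 46/80 = 0.5750

P = 0.5750


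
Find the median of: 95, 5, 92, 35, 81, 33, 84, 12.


Sorted: 5, 12, 33, 35, 81, 84, 92, 95
n = 8 (even)
Middle values: 35 and 81
Median = (35+81)/2 = 58.0000

Median = 58.0000


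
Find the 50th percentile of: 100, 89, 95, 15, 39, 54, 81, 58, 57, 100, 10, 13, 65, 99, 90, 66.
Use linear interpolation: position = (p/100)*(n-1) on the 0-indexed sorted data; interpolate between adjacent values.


Sorted: 10, 13, 15, 39, 54, 57, 58, 65, 66, 81, 89, 90, 95, 99, 100, 100
n = 16
Index = 50/100 * 15 = 7.5000
Lower = data[7] = 65, Upper = data[8] = 66
P50 = 65 + 0.5000*(1) = 65.5000

P50 = 65.5000


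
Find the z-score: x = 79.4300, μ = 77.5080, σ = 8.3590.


z = (79.4300 - 77.5080)/8.3590
= 1.9220/8.3590
= 0.2299

z = 0.2299


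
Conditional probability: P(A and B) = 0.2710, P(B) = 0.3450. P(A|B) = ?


P(A|B) = 0.2710/0.3450 = 0.7855

P(A|B) = 0.7855


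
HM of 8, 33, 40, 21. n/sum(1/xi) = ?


Sum of reciprocals = 1/8 + 1/33 + 1/40 + 1/21 = 0.227922
HM = 4/0.227922 = 17.5499

HM = 17.5499


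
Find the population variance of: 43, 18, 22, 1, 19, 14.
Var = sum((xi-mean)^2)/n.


Mean = 19.5000
Squared deviations: 552.2500, 2.2500, 6.2500, 342.2500, 0.2500, 30.2500
Sum = 933.5000
Variance = 933.5000/6 = 155.5833

Variance = 155.5833


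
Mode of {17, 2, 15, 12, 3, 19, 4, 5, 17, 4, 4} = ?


Frequencies: 2:1, 3:1, 4:3, 5:1, 12:1, 15:1, 17:2, 19:1
Max frequency = 3
Mode = 4

Mode = 4


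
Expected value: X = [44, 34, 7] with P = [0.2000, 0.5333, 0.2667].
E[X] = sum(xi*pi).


E[X] = 44*0.2000 + 34*0.5333 + 7*0.2667
= 8.8000 + 18.1322 + 1.8669
= 28.7991

E[X] = 28.7991


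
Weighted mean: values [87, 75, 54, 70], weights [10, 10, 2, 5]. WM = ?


Numerator = 87*10 + 75*10 + 54*2 + 70*5 = 2078
Denominator = 10 + 10 + 2 + 5 = 27
WM = 2078/27 = 76.9630

WM = 76.9630


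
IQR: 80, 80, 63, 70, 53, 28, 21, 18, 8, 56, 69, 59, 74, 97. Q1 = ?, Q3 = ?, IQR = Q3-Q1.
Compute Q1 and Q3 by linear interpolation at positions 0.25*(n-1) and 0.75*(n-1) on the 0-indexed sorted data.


Sorted: 8, 18, 21, 28, 53, 56, 59, 63, 69, 70, 74, 80, 80, 97
Q1 (25th %ile) = 34.2500
Q3 (75th %ile) = 73.0000
IQR = 73.0000 - 34.2500 = 38.7500

IQR = 38.7500


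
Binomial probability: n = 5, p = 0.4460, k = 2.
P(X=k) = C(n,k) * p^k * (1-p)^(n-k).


C(5,2) = 10
p^2 = 0.198916
(1-p)^3 = 0.170031
P = 10 * 0.198916 * 0.170031 = 0.3382

P(X=2) = 0.3382


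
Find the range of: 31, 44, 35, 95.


Max = 95, Min = 31
Range = 95 - 31 = 64

Range = 64


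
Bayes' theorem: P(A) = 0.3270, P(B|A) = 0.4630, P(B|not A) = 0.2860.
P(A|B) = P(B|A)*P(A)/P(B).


P(B) = P(B|A)*P(A) + P(B|A')*P(A')
= 0.4630*0.3270 + 0.2860*0.6730
= 0.151401 + 0.192478 = 0.343879
P(A|B) = 0.151401/0.343879 = 0.4403

P(A|B) = 0.4403


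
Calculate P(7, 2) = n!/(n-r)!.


P(7,2) = 7!/5!
= 5040/120
= 42

P(7,2) = 42


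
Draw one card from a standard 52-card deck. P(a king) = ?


4 kings in 52 cards
P = 4/52 = 0.0769

P = 0.0769


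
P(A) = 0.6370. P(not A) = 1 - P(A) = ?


P(not A) = 1 - 0.6370 = 0.3630

P(not A) = 0.3630


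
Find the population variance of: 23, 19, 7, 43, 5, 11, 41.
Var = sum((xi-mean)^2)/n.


Mean = 21.2857
Squared deviations: 2.9388, 5.2245, 204.0816, 471.5102, 265.2245, 105.7959, 388.6531
Sum = 1443.4286
Variance = 1443.4286/7 = 206.2041

Variance = 206.2041


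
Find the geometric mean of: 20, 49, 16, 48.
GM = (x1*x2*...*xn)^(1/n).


Product = 20 × 49 × 16 × 48 = 752640
GM = 752640^(1/4) = 29.4542

GM = 29.4542


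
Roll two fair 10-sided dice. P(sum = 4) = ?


Total outcomes = 10×10 = 100
Favorable (sum = 4): 3
P = 3/100 = 0.0300

P = 0.0300


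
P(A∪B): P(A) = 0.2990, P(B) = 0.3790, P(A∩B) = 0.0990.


P(A∪B) = 0.2990 + 0.3790 - 0.0990
= 0.6780 - 0.0990
= 0.5790

P(A∪B) = 0.5790


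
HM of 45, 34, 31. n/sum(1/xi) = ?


Sum of reciprocals = 1/45 + 1/34 + 1/31 = 0.083892
HM = 3/0.083892 = 35.7602

HM = 35.7602


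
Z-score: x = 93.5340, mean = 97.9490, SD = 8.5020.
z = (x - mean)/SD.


z = (93.5340 - 97.9490)/8.5020
= -4.4150/8.5020
= -0.5193

z = -0.5193


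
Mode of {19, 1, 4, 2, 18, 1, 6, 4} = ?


Frequencies: 1:2, 2:1, 4:2, 6:1, 18:1, 19:1
Max frequency = 2
Mode = 1, 4

Mode = 1, 4


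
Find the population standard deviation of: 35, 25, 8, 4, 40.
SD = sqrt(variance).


Mean = 22.4000
Variance = 204.2400
SD = sqrt(204.2400) = 14.2913

SD = 14.2913


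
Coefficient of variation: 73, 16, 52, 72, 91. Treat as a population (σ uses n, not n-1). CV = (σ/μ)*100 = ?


Mean = 60.8000
SD = 25.5766
CV = (25.5766/60.8000)*100 = 42.0667%

CV = 42.0667%


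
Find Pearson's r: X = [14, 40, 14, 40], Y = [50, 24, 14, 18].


Mean X = 27.0000, Mean Y = 26.5000
SD X = 13.000000, SD Y = 14.026760
Cov = -71.500000
r = -71.500000/(13.000000*14.026760) = -0.3921

r = -0.3921


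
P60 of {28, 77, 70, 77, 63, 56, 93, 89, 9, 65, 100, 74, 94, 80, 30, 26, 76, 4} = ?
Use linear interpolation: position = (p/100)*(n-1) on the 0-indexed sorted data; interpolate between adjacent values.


Sorted: 4, 9, 26, 28, 30, 56, 63, 65, 70, 74, 76, 77, 77, 80, 89, 93, 94, 100
n = 18
Index = 60/100 * 17 = 10.2000
Lower = data[10] = 76, Upper = data[11] = 77
P60 = 76 + 0.2000*(1) = 76.2000

P60 = 76.2000


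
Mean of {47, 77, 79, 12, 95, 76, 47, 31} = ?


Sum = 47 + 77 + 79 + 12 + 95 + 76 + 47 + 31 = 464
n = 8
Mean = 464/8 = 58.0000

Mean = 58.0000


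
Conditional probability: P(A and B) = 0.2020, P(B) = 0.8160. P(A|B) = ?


P(A|B) = 0.2020/0.8160 = 0.2475

P(A|B) = 0.2475


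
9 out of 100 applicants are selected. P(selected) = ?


P = 9/100 = 0.0900

P = 0.0900


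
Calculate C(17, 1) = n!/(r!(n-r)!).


C(17,1) = 17!/(1! × 16!)
= 355687428096000/(1 × 20922789888000)
= 17

C(17,1) = 17


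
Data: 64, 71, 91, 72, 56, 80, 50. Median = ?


Sorted: 50, 56, 64, 71, 72, 80, 91
n = 7 (odd)
Middle value = 71

Median = 71


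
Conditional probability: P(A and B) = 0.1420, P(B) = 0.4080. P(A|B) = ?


P(A|B) = 0.1420/0.4080 = 0.3480

P(A|B) = 0.3480


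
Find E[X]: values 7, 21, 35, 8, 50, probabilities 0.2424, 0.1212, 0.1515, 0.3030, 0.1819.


E[X] = 7*0.2424 + 21*0.1212 + 35*0.1515 + 8*0.3030 + 50*0.1819
= 1.6968 + 2.5452 + 5.3025 + 2.4240 + 9.0950
= 21.0635

E[X] = 21.0635


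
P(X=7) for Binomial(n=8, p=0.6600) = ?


C(8,7) = 8
p^7 = 0.054552
(1-p)^1 = 0.340000
P = 8 * 0.054552 * 0.340000 = 0.1484

P(X=7) = 0.1484


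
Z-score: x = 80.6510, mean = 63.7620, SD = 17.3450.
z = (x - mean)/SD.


z = (80.6510 - 63.7620)/17.3450
= 16.8890/17.3450
= 0.9737

z = 0.9737


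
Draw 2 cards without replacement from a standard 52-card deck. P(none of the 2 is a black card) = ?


P(no black cards) = (26/52) × (25/51)
= 0.2451

P = 0.2451


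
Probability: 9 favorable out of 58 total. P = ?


P = 9/58 = 0.1552

P = 0.1552


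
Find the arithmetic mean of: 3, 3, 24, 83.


Sum = 3 + 3 + 24 + 83 = 113
n = 4
Mean = 113/4 = 28.2500

Mean = 28.2500


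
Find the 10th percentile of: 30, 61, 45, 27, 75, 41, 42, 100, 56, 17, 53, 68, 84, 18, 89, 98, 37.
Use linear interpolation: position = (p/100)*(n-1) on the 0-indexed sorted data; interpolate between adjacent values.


Sorted: 17, 18, 27, 30, 37, 41, 42, 45, 53, 56, 61, 68, 75, 84, 89, 98, 100
n = 17
Index = 10/100 * 16 = 1.6000
Lower = data[1] = 18, Upper = data[2] = 27
P10 = 18 + 0.6000*(9) = 23.4000

P10 = 23.4000


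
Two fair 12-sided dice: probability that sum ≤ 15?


Total outcomes = 12×12 = 144
Favorable (sum ≤ 15): 99
P = 99/144 = 0.6875

P = 0.6875


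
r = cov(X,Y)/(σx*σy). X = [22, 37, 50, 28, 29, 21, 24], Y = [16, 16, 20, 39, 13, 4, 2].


Mean X = 30.1429, Mean Y = 15.7143
SD X = 9.523333, SD Y = 11.297462
Cov = 32.755102
r = 32.755102/(9.523333*11.297462) = 0.3044

r = 0.3044


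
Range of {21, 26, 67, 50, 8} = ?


Max = 67, Min = 8
Range = 67 - 8 = 59

Range = 59


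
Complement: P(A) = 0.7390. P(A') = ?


P(not A) = 1 - 0.7390 = 0.2610

P(not A) = 0.2610


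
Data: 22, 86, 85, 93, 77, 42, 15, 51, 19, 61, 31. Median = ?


Sorted: 15, 19, 22, 31, 42, 51, 61, 77, 85, 86, 93
n = 11 (odd)
Middle value = 51

Median = 51


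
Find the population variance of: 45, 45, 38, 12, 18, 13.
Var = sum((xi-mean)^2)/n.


Mean = 28.5000
Squared deviations: 272.2500, 272.2500, 90.2500, 272.2500, 110.2500, 240.2500
Sum = 1257.5000
Variance = 1257.5000/6 = 209.5833

Variance = 209.5833


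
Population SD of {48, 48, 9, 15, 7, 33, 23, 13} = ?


Mean = 24.5000
Variance = 243.5000
SD = sqrt(243.5000) = 15.6045

SD = 15.6045


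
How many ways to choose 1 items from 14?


C(14,1) = 14!/(1! × 13!)
= 87178291200/(1 × 6227020800)
= 14

C(14,1) = 14


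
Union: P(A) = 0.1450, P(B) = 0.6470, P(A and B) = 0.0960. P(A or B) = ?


P(A∪B) = 0.1450 + 0.6470 - 0.0960
= 0.7920 - 0.0960
= 0.6960

P(A∪B) = 0.6960


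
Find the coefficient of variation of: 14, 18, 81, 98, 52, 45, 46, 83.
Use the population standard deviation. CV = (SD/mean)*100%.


Mean = 54.6250
SD = 28.6092
CV = (28.6092/54.6250)*100 = 52.3738%

CV = 52.3738%


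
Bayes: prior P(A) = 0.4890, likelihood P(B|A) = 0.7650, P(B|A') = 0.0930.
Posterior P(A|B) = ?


P(B) = P(B|A)*P(A) + P(B|A')*P(A')
= 0.7650*0.4890 + 0.0930*0.5110
= 0.374085 + 0.047523 = 0.421608
P(A|B) = 0.374085/0.421608 = 0.8873

P(A|B) = 0.8873


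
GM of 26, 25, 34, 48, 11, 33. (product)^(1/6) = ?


Product = 26 × 25 × 34 × 48 × 11 × 33 = 385070400
GM = 385070400^(1/6) = 26.9726

GM = 26.9726


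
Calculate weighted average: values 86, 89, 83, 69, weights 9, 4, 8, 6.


Numerator = 86*9 + 89*4 + 83*8 + 69*6 = 2208
Denominator = 9 + 4 + 8 + 6 = 27
WM = 2208/27 = 81.7778

WM = 81.7778


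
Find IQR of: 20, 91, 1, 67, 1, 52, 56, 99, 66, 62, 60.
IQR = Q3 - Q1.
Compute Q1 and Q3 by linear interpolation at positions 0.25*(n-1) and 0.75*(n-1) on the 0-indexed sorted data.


Sorted: 1, 1, 20, 52, 56, 60, 62, 66, 67, 91, 99
Q1 (25th %ile) = 36.0000
Q3 (75th %ile) = 66.5000
IQR = 66.5000 - 36.0000 = 30.5000

IQR = 30.5000


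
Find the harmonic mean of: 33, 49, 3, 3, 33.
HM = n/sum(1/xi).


Sum of reciprocals = 1/33 + 1/49 + 1/3 + 1/3 + 1/33 = 0.747681
HM = 5/0.747681 = 6.6873

HM = 6.6873


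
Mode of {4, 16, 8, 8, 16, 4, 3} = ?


Frequencies: 3:1, 4:2, 8:2, 16:2
Max frequency = 2
Mode = 4, 8, 16

Mode = 4, 8, 16


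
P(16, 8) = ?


P(16,8) = 16!/8!
= 20922789888000/40320
= 518918400

P(16,8) = 518918400


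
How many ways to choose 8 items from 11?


C(11,8) = 11!/(8! × 3!)
= 39916800/(40320 × 6)
= 165

C(11,8) = 165


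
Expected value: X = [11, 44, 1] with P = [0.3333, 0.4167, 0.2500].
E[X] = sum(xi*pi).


E[X] = 11*0.3333 + 44*0.4167 + 1*0.2500
= 3.6663 + 18.3348 + 0.2500
= 22.2511

E[X] = 22.2511


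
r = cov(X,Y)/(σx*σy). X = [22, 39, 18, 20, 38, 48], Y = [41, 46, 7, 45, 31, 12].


Mean X = 30.8333, Mean Y = 30.3333
SD X = 11.349254, SD Y = 15.574195
Cov = -22.611111
r = -22.611111/(11.349254*15.574195) = -0.1279

r = -0.1279


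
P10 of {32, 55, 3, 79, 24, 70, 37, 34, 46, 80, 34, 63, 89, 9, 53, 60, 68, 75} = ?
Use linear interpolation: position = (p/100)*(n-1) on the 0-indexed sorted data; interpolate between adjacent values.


Sorted: 3, 9, 24, 32, 34, 34, 37, 46, 53, 55, 60, 63, 68, 70, 75, 79, 80, 89
n = 18
Index = 10/100 * 17 = 1.7000
Lower = data[1] = 9, Upper = data[2] = 24
P10 = 9 + 0.7000*(15) = 19.5000

P10 = 19.5000


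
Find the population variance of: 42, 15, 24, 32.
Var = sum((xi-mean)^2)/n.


Mean = 28.2500
Squared deviations: 189.0625, 175.5625, 18.0625, 14.0625
Sum = 396.7500
Variance = 396.7500/4 = 99.1875

Variance = 99.1875


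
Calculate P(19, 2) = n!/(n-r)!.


P(19,2) = 19!/17!
= 121645100408832000/355687428096000
= 342

P(19,2) = 342


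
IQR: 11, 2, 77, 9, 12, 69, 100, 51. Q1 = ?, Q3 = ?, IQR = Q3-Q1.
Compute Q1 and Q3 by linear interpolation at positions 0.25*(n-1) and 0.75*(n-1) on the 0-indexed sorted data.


Sorted: 2, 9, 11, 12, 51, 69, 77, 100
Q1 (25th %ile) = 10.5000
Q3 (75th %ile) = 71.0000
IQR = 71.0000 - 10.5000 = 60.5000

IQR = 60.5000


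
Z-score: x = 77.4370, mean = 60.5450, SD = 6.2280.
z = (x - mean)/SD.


z = (77.4370 - 60.5450)/6.2280
= 16.8920/6.2280
= 2.7123

z = 2.7123


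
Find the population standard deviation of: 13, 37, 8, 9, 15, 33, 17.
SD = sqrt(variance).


Mean = 18.8571
Variance = 113.8367
SD = sqrt(113.8367) = 10.6694

SD = 10.6694


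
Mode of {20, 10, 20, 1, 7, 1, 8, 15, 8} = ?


Frequencies: 1:2, 7:1, 8:2, 10:1, 15:1, 20:2
Max frequency = 2
Mode = 1, 8, 20

Mode = 1, 8, 20


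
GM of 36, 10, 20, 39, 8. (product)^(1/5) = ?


Product = 36 × 10 × 20 × 39 × 8 = 2246400
GM = 2246400^(1/5) = 18.6336

GM = 18.6336


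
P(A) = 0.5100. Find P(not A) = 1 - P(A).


P(not A) = 1 - 0.5100 = 0.4900

P(not A) = 0.4900


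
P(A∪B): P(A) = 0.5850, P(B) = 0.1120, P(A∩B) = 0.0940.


P(A∪B) = 0.5850 + 0.1120 - 0.0940
= 0.6970 - 0.0940
= 0.6030

P(A∪B) = 0.6030


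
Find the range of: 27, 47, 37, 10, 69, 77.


Max = 77, Min = 10
Range = 77 - 10 = 67

Range = 67


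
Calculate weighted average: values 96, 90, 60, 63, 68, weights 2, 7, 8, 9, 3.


Numerator = 96*2 + 90*7 + 60*8 + 63*9 + 68*3 = 2073
Denominator = 2 + 7 + 8 + 9 + 3 = 29
WM = 2073/29 = 71.4828

WM = 71.4828


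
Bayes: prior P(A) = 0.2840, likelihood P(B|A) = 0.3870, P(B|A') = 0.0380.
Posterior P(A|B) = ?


P(B) = P(B|A)*P(A) + P(B|A')*P(A')
= 0.3870*0.2840 + 0.0380*0.7160
= 0.109908 + 0.027208 = 0.137116
P(A|B) = 0.109908/0.137116 = 0.8016

P(A|B) = 0.8016


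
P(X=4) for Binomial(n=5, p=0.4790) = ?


C(5,4) = 5
p^4 = 0.052643
(1-p)^1 = 0.521000
P = 5 * 0.052643 * 0.521000 = 0.1371

P(X=4) = 0.1371


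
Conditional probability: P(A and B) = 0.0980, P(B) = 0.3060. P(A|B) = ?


P(A|B) = 0.0980/0.3060 = 0.3203

P(A|B) = 0.3203


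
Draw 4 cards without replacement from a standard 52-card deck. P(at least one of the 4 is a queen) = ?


P(at least one) = 1 - P(none)
P(none) = (48/52) × (47/51) × (46/50) × (45/49) = 0.718737
P(at least one) = 1 - 0.718737 = 0.2813

P = 0.2813


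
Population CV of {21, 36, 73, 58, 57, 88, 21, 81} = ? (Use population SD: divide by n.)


Mean = 54.3750
SD = 24.4230
CV = (24.4230/54.3750)*100 = 44.9159%

CV = 44.9159%


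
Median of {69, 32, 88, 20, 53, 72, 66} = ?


Sorted: 20, 32, 53, 66, 69, 72, 88
n = 7 (odd)
Middle value = 66

Median = 66


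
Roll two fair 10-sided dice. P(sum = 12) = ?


Total outcomes = 10×10 = 100
Favorable (sum = 12): 9
P = 9/100 = 0.0900

P = 0.0900


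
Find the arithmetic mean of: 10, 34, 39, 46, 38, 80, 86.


Sum = 10 + 34 + 39 + 46 + 38 + 80 + 86 = 333
n = 7
Mean = 333/7 = 47.5714

Mean = 47.5714


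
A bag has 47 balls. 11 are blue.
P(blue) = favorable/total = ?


P = 11/47 = 0.2340

P = 0.2340


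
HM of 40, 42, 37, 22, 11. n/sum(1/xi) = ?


Sum of reciprocals = 1/40 + 1/42 + 1/37 + 1/22 + 1/11 = 0.212200
HM = 5/0.212200 = 23.5627

HM = 23.5627


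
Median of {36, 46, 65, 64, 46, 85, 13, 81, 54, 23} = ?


Sorted: 13, 23, 36, 46, 46, 54, 64, 65, 81, 85
n = 10 (even)
Middle values: 46 and 54
Median = (46+54)/2 = 50.0000

Median = 50.0000


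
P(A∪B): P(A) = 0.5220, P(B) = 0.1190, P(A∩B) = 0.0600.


P(A∪B) = 0.5220 + 0.1190 - 0.0600
= 0.6410 - 0.0600
= 0.5810

P(A∪B) = 0.5810


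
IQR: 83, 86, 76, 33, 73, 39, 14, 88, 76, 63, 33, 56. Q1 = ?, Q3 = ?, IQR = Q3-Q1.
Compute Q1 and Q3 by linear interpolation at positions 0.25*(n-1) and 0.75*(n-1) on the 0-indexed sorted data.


Sorted: 14, 33, 33, 39, 56, 63, 73, 76, 76, 83, 86, 88
Q1 (25th %ile) = 37.5000
Q3 (75th %ile) = 77.7500
IQR = 77.7500 - 37.5000 = 40.2500

IQR = 40.2500


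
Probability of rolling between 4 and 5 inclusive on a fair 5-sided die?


Favorable outcomes (4 ≤ roll ≤ 5): 2
Total outcomes = 5
P = 2/5 = 0.4000

P = 0.4000


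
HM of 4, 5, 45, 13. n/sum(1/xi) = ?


Sum of reciprocals = 1/4 + 1/5 + 1/45 + 1/13 = 0.549145
HM = 4/0.549145 = 7.2840

HM = 7.2840


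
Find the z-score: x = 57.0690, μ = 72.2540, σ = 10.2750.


z = (57.0690 - 72.2540)/10.2750
= -15.1850/10.2750
= -1.4779

z = -1.4779


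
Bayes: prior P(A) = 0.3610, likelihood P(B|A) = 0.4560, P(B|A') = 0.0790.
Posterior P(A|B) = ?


P(B) = P(B|A)*P(A) + P(B|A')*P(A')
= 0.4560*0.3610 + 0.0790*0.6390
= 0.164616 + 0.050481 = 0.215097
P(A|B) = 0.164616/0.215097 = 0.7653

P(A|B) = 0.7653


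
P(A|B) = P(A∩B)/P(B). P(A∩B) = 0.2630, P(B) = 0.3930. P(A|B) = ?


P(A|B) = 0.2630/0.3930 = 0.6692

P(A|B) = 0.6692


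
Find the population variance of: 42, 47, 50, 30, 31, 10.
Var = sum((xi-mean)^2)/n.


Mean = 35.0000
Squared deviations: 49.0000, 144.0000, 225.0000, 25.0000, 16.0000, 625.0000
Sum = 1084.0000
Variance = 1084.0000/6 = 180.6667

Variance = 180.6667


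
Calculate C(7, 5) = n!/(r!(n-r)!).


C(7,5) = 7!/(5! × 2!)
= 5040/(120 × 2)
= 21

C(7,5) = 21


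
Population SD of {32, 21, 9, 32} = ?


Mean = 23.5000
Variance = 90.2500
SD = sqrt(90.2500) = 9.5000

SD = 9.5000


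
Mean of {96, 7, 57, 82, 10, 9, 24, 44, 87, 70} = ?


Sum = 96 + 7 + 57 + 82 + 10 + 9 + 24 + 44 + 87 + 70 = 486
n = 10
Mean = 486/10 = 48.6000

Mean = 48.6000


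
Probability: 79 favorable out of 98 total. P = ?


P = 79/98 = 0.8061

P = 0.8061


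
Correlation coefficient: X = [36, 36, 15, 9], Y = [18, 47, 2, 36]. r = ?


Mean X = 24.0000, Mean Y = 25.7500
SD X = 12.186058, SD Y = 17.181022
Cov = 55.500000
r = 55.500000/(12.186058*17.181022) = 0.2651

r = 0.2651
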